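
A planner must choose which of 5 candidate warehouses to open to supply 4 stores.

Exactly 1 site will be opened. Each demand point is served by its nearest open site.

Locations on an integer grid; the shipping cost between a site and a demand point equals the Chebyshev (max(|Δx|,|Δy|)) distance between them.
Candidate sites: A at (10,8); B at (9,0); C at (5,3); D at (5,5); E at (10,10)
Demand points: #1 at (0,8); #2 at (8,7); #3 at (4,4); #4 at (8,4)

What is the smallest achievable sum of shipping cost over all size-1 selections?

12

Open {D}.
  #1→D 5, #2→D 3, #3→D 1, #4→D 3  ⇒ total 12.
Compare {C}: total 13.
Compare {A}: total 22.
No size-1 selection does better; minimum is 12.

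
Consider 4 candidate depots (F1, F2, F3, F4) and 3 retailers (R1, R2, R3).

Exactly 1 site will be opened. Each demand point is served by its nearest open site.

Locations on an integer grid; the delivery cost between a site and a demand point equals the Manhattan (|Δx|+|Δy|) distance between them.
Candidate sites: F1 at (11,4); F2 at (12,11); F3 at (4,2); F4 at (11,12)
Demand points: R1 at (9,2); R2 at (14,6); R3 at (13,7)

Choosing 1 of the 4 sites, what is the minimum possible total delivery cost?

14

Open {F1}.
  R1→F1 4, R2→F1 5, R3→F1 5  ⇒ total 14.
Compare {F2}: total 24.
Compare {F4}: total 28.
No size-1 selection does better; minimum is 14.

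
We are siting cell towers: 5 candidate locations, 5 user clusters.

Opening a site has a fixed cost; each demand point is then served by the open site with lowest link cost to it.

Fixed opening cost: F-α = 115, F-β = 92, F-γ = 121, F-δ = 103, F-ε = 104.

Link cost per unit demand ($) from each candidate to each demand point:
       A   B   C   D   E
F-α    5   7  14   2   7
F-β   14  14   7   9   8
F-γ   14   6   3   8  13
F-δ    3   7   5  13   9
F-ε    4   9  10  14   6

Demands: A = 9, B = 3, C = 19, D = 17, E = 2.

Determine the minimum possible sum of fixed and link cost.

Open {F-α, F-γ}: assign each demand point to its cheapest open site.
  A→F-α 9×5=45, B→F-γ 3×6=18, C→F-γ 19×3=57, D→F-α 17×2=34, E→F-α 2×7=14
  link cost 168, fixed 236 → total 404.
Compare {F-α, F-δ}: link cost 191 + fixed 218 = 409.
Compare {F-α, F-β}: link cost 247 + fixed 207 = 454.
Compare {F-γ, F-δ}: link cost 256 + fixed 224 = 480.
All other subsets cost ≥ 409. Minimum total cost: 404.

404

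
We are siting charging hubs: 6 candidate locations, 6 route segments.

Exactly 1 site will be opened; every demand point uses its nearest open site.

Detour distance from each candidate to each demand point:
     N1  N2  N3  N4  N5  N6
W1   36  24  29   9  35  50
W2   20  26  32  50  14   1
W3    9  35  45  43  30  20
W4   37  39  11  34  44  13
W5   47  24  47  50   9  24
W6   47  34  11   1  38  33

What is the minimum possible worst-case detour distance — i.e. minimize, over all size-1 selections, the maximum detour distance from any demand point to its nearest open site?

44

Open {W4}.
  Farthest demand point is N5 at detour distance 44 (to W4); all others are ≤ 44.
With {W3} the worst case is 45.
With {W6} the worst case is 47.
No size-1 selection achieves below 44.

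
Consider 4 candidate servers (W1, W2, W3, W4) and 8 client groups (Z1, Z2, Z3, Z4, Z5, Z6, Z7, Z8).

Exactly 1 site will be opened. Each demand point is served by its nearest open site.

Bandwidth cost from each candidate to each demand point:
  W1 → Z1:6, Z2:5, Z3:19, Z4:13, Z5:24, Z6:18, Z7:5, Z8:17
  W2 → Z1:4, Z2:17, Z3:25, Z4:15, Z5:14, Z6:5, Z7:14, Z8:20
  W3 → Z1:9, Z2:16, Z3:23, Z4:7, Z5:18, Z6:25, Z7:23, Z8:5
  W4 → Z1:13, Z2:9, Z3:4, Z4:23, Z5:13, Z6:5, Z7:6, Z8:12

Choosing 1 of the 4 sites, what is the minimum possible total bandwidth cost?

Open {W4}.
  Z1→W4 13, Z2→W4 9, Z3→W4 4, Z4→W4 23, Z5→W4 13, Z6→W4 5, Z7→W4 6, Z8→W4 12  ⇒ total 85.
Compare {W1}: total 107.
Compare {W2}: total 114.
No size-1 selection does better; minimum is 85.

85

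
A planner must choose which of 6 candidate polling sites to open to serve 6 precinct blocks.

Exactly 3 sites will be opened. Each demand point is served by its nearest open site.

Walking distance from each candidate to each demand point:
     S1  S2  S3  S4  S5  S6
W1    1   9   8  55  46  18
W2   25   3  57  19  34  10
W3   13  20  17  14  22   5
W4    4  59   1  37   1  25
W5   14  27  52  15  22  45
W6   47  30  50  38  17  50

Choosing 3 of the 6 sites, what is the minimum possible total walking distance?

28

Open {W2, W3, W4}.
  S1→W4 4, S2→W2 3, S3→W4 1, S4→W3 14, S5→W4 1, S6→W3 5  ⇒ total 28.
Compare {W1, W3, W4}: total 31.
Compare {W2, W4, W5}: total 34.
No size-3 selection does better; minimum is 28.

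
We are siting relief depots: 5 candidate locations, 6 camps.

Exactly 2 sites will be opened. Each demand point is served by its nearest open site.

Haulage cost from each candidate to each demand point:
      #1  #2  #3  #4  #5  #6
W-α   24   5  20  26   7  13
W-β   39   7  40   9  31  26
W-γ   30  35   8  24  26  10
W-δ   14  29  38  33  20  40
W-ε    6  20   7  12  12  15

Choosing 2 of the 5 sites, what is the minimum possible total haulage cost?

Open {W-α, W-ε}.
  #1→W-ε 6, #2→W-α 5, #3→W-ε 7, #4→W-ε 12, #5→W-α 7, #6→W-α 13  ⇒ total 50.
Compare {W-β, W-ε}: total 56.
Compare {W-γ, W-ε}: total 67.
No size-2 selection does better; minimum is 50.

50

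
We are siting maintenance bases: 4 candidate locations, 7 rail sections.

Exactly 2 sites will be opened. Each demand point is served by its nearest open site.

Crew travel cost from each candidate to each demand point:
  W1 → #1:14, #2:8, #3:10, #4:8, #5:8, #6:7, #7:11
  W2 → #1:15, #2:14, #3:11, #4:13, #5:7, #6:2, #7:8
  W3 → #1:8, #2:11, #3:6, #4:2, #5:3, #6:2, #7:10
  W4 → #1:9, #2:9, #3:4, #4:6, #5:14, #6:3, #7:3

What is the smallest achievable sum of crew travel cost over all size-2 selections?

Open {W3, W4}.
  #1→W3 8, #2→W4 9, #3→W4 4, #4→W3 2, #5→W3 3, #6→W3 2, #7→W4 3  ⇒ total 31.
Compare {W1, W3}: total 39.
Compare {W2, W3}: total 40.
No size-2 selection does better; minimum is 31.

31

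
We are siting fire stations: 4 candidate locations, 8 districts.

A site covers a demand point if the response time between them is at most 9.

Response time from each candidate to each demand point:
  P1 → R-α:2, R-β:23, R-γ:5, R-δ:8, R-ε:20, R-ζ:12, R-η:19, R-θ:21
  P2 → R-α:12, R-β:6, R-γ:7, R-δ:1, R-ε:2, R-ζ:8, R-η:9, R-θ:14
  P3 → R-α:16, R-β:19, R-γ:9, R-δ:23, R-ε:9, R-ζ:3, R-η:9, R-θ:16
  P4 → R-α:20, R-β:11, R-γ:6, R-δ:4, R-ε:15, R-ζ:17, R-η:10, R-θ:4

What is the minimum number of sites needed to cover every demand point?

Coverage sets (demand points within 9 of each site):
  P1: {R-α, R-γ, R-δ}
  P2: {R-β, R-γ, R-δ, R-ε, R-ζ, R-η}
  P3: {R-γ, R-ε, R-ζ, R-η}
  P4: {R-γ, R-δ, R-θ}
No 2 sites suffice: every size-2 union leaves at least one demand point uncovered.
But {P1, P2, P4} covers everything, so the minimum is 3.

3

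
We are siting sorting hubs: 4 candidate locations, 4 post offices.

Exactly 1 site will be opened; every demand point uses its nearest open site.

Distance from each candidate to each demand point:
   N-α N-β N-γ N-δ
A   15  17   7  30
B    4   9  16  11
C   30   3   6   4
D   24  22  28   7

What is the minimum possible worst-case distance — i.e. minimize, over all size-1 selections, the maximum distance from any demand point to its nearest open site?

16

Open {B}.
  Farthest demand point is N-γ at distance 16 (to B); all others are ≤ 16.
With {D} the worst case is 28.
With {A} the worst case is 30.
No size-1 selection achieves below 16.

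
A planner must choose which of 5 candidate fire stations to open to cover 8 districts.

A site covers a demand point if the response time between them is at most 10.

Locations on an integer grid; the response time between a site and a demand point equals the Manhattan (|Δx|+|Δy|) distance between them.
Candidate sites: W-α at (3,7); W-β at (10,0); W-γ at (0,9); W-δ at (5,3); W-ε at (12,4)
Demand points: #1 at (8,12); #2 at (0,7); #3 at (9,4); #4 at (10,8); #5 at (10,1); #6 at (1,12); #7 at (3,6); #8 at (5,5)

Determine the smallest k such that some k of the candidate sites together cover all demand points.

2

Coverage sets (demand points within 10 of each site):
  W-α: {#1, #2, #3, #4, #6, #7, #8}
  W-β: {#3, #4, #5, #8}
  W-γ: {#2, #6, #7, #8}
  W-δ: {#2, #3, #4, #5, #7, #8}
  W-ε: {#3, #4, #5, #8}
No single site covers all 8 demand points.
But {W-α, W-β} covers everything, so the minimum is 2.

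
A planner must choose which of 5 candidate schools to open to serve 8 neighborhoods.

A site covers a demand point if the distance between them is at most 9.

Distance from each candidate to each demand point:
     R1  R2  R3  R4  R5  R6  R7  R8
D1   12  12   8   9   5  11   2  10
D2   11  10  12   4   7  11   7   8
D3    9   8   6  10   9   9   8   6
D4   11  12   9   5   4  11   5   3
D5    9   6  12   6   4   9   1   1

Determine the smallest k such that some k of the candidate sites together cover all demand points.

Coverage sets (demand points within 9 of each site):
  D1: {R3, R4, R5, R7}
  D2: {R4, R5, R7, R8}
  D3: {R1, R2, R3, R5, R6, R7, R8}
  D4: {R3, R4, R5, R7, R8}
  D5: {R1, R2, R4, R5, R6, R7, R8}
No single site covers all 8 demand points.
But {D1, D3} covers everything, so the minimum is 2.

2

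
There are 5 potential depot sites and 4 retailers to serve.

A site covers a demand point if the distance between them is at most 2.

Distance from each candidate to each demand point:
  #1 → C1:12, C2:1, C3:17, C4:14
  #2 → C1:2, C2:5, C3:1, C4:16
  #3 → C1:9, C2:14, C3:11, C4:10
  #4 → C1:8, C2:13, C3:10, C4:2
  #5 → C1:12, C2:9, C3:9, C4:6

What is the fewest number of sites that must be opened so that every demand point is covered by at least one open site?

3

Coverage sets (demand points within 2 of each site):
  #1: {C2}
  #2: {C1, C3}
  #3: {}
  #4: {C4}
  #5: {}
No 2 sites suffice: every size-2 union leaves at least one demand point uncovered.
But {#1, #2, #4} covers everything, so the minimum is 3.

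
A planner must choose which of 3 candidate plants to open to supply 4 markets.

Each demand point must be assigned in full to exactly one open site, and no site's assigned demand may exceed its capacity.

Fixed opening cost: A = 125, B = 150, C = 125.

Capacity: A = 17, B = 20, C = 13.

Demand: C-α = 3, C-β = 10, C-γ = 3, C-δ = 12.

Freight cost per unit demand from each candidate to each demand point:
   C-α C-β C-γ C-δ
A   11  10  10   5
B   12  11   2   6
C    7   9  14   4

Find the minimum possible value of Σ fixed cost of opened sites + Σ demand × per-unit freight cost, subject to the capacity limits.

Open {A, C}; cheapest assignment that respects the capacities:
  A (cap 17, load 15): C-γ, C-δ — cost 3×10 + 12×5 = 90
  C (cap 13, load 13): C-α, C-β — cost 3×7 + 10×9 = 111
  Shipping 201, fixed 250 → total 451.
  Any other capacity-feasible assignment to {A, C} ships for at least 201.
Compare {B, C}: its best feasible assignment gives total 464.
Compare {A, B}: its best feasible assignment gives total 484.
Every other set of open sites that can feasibly serve all demand totals ≥ 464 even under its best assignment. Minimum: 451.

451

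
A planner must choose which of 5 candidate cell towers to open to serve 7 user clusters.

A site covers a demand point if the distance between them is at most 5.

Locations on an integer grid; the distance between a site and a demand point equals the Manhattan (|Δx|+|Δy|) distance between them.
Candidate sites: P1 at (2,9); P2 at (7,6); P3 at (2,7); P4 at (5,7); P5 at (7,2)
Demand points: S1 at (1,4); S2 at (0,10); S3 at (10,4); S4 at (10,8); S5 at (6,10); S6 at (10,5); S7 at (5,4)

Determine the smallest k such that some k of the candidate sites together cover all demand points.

2

Coverage sets (demand points within 5 of each site):
  P1: {S2, S5}
  P2: {S3, S4, S5, S6, S7}
  P3: {S1, S2}
  P4: {S5, S7}
  P5: {S3, S7}
No single site covers all 7 demand points.
But {P2, P3} covers everything, so the minimum is 2.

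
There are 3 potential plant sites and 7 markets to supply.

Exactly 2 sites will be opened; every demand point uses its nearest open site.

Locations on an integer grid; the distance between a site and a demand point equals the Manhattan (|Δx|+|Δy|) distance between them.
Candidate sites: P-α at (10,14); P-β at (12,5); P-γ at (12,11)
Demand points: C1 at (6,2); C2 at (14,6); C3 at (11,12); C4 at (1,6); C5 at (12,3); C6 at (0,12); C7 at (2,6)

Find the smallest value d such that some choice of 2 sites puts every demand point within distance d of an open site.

12

Open {P-α, P-β}.
  Farthest demand point is C4 at distance 12 (to P-β); all others are ≤ 12.
With {P-β, P-γ} the worst case is 13.
With {P-α, P-γ} the worst case is 16.
No size-2 selection achieves below 12.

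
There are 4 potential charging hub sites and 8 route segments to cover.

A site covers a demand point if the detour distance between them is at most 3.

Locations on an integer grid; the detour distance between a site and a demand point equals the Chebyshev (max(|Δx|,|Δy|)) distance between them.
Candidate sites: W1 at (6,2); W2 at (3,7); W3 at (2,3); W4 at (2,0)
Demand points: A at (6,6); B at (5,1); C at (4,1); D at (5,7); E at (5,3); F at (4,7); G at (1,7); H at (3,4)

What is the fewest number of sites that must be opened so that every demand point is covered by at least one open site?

Coverage sets (demand points within 3 of each site):
  W1: {B, C, E, H}
  W2: {A, D, F, G, H}
  W3: {B, C, E, H}
  W4: {B, C, E}
No single site covers all 8 demand points.
But {W1, W2} covers everything, so the minimum is 2.

2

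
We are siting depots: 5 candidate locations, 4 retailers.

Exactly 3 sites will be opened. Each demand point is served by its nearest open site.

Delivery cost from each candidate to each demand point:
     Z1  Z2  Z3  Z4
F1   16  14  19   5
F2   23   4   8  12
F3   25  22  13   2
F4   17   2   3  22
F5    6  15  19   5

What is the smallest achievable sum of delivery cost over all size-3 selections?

Open {F3, F4, F5}.
  Z1→F5 6, Z2→F4 2, Z3→F4 3, Z4→F3 2  ⇒ total 13.
Compare {F1, F4, F5}: total 16.
Compare {F2, F4, F5}: total 16.
No size-3 selection does better; minimum is 13.

13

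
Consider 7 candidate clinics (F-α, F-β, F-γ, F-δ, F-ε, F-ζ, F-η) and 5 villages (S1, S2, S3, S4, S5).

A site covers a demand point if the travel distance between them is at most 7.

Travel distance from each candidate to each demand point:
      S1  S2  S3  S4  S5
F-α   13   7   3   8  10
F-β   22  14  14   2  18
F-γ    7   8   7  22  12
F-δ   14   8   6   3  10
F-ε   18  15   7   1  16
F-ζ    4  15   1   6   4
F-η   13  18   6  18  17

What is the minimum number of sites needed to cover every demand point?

2

Coverage sets (demand points within 7 of each site):
  F-α: {S2, S3}
  F-β: {S4}
  F-γ: {S1, S3}
  F-δ: {S3, S4}
  F-ε: {S3, S4}
  F-ζ: {S1, S3, S4, S5}
  F-η: {S3}
No single site covers all 5 demand points.
But {F-α, F-ζ} covers everything, so the minimum is 2.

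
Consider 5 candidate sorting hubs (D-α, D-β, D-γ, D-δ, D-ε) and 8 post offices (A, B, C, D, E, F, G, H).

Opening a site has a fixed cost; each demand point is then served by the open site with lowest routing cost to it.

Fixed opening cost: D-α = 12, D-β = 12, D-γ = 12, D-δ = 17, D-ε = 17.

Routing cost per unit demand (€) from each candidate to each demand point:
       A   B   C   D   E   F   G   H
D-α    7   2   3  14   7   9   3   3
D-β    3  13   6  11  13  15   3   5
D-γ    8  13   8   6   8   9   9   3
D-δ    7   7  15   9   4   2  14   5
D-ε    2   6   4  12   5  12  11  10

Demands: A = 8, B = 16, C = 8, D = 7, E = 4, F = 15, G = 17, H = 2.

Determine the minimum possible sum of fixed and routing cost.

275

Open {D-α, D-γ, D-δ, D-ε}: assign each demand point to its cheapest open site.
  A→D-ε 8×2=16, B→D-α 16×2=32, C→D-α 8×3=24, D→D-γ 7×6=42, E→D-δ 4×4=16, F→D-δ 15×2=30, G→D-α 17×3=51, H→D-α 2×3=6
  routing cost 217, fixed 58 → total 275.
Compare {D-α, D-β, D-γ, D-δ}: routing cost 225 + fixed 53 = 278.
Compare {D-α, D-δ, D-ε}: routing cost 238 + fixed 46 = 284.
Compare {D-α, D-β, D-δ}: routing cost 246 + fixed 41 = 287.
All other subsets cost ≥ 278. Minimum total cost: 275.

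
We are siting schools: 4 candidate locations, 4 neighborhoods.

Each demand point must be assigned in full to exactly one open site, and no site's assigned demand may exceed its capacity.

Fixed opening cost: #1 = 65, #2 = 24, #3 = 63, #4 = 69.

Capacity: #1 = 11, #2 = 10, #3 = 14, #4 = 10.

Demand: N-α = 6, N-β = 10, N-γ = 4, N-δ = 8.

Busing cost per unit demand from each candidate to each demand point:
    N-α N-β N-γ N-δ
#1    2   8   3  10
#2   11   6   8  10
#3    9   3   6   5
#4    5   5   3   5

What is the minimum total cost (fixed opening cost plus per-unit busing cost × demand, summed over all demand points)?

Open {#1, #2, #3}; cheapest assignment that respects the capacities:
  #1 (cap 11, load 10): N-α, N-γ — cost 6×2 + 4×3 = 24
  #2 (cap 10, load 10): N-β — cost 10×6 = 60
  #3 (cap 14, load 8): N-δ — cost 8×5 = 40
  Shipping 124, fixed 152 → total 276.
  Any other capacity-feasible assignment to {#1, #2, #3} ships for at least 124.
Compare {#1, #2, #4}: its best feasible assignment gives total 282.
Compare {#1, #3, #4}: its best feasible assignment gives total 291.
Every other set of open sites that can feasibly serve all demand totals ≥ 282 even under its best assignment. Minimum: 276.

276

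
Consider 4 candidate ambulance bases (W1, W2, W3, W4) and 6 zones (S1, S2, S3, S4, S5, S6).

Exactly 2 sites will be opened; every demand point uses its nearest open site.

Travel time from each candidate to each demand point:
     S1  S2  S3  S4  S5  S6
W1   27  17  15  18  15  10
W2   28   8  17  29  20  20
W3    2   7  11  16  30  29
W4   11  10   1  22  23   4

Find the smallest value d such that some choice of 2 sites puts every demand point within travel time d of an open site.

Open {W1, W3}.
  Farthest demand point is S4 at travel time 16 (to W3); all others are ≤ 16.
With {W1, W4} the worst case is 18.
With {W2, W3} the worst case is 20.
No size-2 selection achieves below 16.

16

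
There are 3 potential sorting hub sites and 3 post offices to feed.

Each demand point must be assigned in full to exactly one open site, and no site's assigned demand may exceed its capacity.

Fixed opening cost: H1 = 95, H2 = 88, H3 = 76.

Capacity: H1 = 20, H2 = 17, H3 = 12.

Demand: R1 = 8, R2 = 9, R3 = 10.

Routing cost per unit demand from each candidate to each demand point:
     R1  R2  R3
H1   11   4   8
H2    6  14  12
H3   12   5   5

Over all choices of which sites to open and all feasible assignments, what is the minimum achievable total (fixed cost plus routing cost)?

345

Open {H1, H3}; cheapest assignment that respects the capacities:
  H1 (cap 20, load 17): R1, R2 — cost 8×11 + 9×4 = 124
  H3 (cap 12, load 10): R3 — cost 10×5 = 50
  Shipping 174, fixed 171 → total 345.
  Any other capacity-feasible assignment to {H1, H3} ships for at least 174.
Compare {H1, H2}: its best feasible assignment gives total 347.
Compare {H2, H3}: its best feasible assignment gives total 388.
Every other set of open sites that can feasibly serve all demand totals ≥ 347 even under its best assignment. Minimum: 345.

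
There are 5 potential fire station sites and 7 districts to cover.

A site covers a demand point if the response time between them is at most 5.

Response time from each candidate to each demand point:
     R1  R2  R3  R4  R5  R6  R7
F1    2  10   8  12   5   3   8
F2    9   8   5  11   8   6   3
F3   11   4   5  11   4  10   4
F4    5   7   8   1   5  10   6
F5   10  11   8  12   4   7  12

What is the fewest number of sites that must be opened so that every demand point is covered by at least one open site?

3

Coverage sets (demand points within 5 of each site):
  F1: {R1, R5, R6}
  F2: {R3, R7}
  F3: {R2, R3, R5, R7}
  F4: {R1, R4, R5}
  F5: {R5}
No 2 sites suffice: every size-2 union leaves at least one demand point uncovered.
But {F1, F3, F4} covers everything, so the minimum is 3.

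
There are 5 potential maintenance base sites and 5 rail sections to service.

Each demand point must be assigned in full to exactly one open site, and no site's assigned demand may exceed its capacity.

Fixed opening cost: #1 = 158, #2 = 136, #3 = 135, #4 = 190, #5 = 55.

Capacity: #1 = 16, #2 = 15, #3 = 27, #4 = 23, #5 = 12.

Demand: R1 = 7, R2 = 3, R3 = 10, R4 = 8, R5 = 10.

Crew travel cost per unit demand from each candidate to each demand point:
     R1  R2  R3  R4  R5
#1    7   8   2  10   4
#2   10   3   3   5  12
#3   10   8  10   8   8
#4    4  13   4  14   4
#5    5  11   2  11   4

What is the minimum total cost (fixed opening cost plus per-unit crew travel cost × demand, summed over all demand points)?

518

Open {#2, #4, #5}; cheapest assignment that respects the capacities:
  #2 (cap 15, load 11): R2, R4 — cost 3×3 + 8×5 = 49
  #4 (cap 23, load 17): R1, R5 — cost 7×4 + 10×4 = 68
  #5 (cap 12, load 10): R3 — cost 10×2 = 20
  Shipping 137, fixed 381 → total 518.
  Any other capacity-feasible assignment to {#2, #4, #5} ships for at least 137.
Compare {#2, #3}: its best feasible assignment gives total 524.
Compare {#2, #3, #5}: its best feasible assignment gives total 539.
Every other set of open sites that can feasibly serve all demand totals ≥ 524 even under its best assignment. Minimum: 518.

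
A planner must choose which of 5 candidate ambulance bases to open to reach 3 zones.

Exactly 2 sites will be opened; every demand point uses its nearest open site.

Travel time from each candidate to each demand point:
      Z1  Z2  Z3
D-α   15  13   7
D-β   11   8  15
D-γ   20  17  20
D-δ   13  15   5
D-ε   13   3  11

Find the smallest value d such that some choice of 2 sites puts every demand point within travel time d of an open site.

11

Open {D-α, D-β}.
  Farthest demand point is Z1 at travel time 11 (to D-β); all others are ≤ 11.
With {D-β, D-δ} the worst case is 11.
With {D-β, D-ε} the worst case is 11.
No size-2 selection achieves below 11.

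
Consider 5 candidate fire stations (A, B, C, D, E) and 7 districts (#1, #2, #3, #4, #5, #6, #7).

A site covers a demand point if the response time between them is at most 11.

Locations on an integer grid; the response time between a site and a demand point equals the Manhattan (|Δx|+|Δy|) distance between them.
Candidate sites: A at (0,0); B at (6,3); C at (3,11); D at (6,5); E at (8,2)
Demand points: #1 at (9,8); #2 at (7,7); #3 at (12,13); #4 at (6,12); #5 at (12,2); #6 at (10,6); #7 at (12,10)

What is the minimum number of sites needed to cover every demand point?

2

Coverage sets (demand points within 11 of each site):
  A: {}
  B: {#1, #2, #4, #5, #6}
  C: {#1, #2, #3, #4, #7}
  D: {#1, #2, #4, #5, #6, #7}
  E: {#1, #2, #5, #6}
No single site covers all 7 demand points.
But {B, C} covers everything, so the minimum is 2.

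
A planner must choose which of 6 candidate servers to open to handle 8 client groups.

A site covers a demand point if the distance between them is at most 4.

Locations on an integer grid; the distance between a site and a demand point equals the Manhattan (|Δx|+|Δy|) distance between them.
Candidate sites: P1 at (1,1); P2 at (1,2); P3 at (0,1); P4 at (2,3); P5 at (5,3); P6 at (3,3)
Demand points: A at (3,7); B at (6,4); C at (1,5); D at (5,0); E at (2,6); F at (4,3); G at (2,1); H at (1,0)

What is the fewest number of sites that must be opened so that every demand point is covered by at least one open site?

3

Coverage sets (demand points within 4 of each site):
  P1: {C, G, H}
  P2: {C, F, G, H}
  P3: {G, H}
  P4: {C, E, F, G, H}
  P5: {B, D, F}
  P6: {A, B, C, E, F, G}
No 2 sites suffice: every size-2 union leaves at least one demand point uncovered.
But {P1, P5, P6} covers everything, so the minimum is 3.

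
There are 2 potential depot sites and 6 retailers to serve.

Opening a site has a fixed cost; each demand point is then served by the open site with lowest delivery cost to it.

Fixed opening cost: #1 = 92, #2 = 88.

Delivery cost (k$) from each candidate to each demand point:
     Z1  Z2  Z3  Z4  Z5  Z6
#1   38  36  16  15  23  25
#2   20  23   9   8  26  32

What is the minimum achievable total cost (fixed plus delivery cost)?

206

Open {#2}: assign each demand point to its cheapest open site.
  Z1→#2 20, Z2→#2 23, Z3→#2 9, Z4→#2 8, Z5→#2 26, Z6→#2 32
  delivery cost 118, fixed 88 → total 206.
Compare {#1}: delivery cost 153 + fixed 92 = 245.
Compare {#1, #2}: delivery cost 108 + fixed 180 = 288.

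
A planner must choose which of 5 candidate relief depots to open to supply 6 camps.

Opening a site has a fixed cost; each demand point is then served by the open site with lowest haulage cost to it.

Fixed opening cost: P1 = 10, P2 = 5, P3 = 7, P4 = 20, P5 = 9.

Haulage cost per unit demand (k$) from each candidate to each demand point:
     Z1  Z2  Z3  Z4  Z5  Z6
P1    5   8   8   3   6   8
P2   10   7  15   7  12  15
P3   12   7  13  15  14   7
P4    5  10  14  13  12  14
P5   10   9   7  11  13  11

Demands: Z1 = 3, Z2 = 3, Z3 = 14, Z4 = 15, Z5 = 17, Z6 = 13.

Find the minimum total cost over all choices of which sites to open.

398

Open {P1, P3, P5}: assign each demand point to its cheapest open site.
  Z1→P1 3×5=15, Z2→P3 3×7=21, Z3→P5 14×7=98, Z4→P1 15×3=45, Z5→P1 17×6=102, Z6→P3 13×7=91
  haulage cost 372, fixed 26 → total 398.
Compare {P1, P3}: haulage cost 386 + fixed 17 = 403.
Compare {P1, P2, P3, P5}: haulage cost 372 + fixed 31 = 403.
Compare {P1, P5}: haulage cost 388 + fixed 19 = 407.
All other subsets cost ≥ 403. Minimum total cost: 398.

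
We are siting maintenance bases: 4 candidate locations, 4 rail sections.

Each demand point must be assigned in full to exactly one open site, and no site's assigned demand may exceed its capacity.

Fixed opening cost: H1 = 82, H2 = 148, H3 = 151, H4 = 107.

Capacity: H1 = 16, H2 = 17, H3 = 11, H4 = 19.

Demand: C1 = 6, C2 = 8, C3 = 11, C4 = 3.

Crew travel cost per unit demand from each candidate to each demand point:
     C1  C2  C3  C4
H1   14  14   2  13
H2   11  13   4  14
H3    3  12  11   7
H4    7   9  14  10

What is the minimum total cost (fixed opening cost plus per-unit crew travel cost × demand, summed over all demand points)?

Open {H1, H4}; cheapest assignment that respects the capacities:
  H1 (cap 16, load 11): C3 — cost 11×2 = 22
  H4 (cap 19, load 17): C1, C2, C4 — cost 6×7 + 8×9 + 3×10 = 144
  Shipping 166, fixed 189 → total 355.
  Any other capacity-feasible assignment to {H1, H4} ships for at least 166.
Compare {H2, H4}: its best feasible assignment gives total 443.
Compare {H1, H2}: its best feasible assignment gives total 461.
Every other set of open sites that can feasibly serve all demand totals ≥ 443 even under its best assignment. Minimum: 355.

355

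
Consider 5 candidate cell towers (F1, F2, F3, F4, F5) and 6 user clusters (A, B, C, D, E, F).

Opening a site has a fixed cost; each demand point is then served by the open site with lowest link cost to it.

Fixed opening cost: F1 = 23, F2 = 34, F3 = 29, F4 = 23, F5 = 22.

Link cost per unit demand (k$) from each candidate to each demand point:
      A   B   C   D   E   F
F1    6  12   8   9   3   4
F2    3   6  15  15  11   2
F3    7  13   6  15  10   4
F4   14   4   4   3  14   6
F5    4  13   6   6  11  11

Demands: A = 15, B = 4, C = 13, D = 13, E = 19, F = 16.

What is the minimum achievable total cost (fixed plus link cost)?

321

Open {F1, F2, F4}: assign each demand point to its cheapest open site.
  A→F2 15×3=45, B→F4 4×4=16, C→F4 13×4=52, D→F4 13×3=39, E→F1 19×3=57, F→F2 16×2=32
  link cost 241, fixed 80 → total 321.
Compare {F1, F2, F4, F5}: link cost 241 + fixed 102 = 343.
Compare {F1, F2, F3, F4}: link cost 241 + fixed 109 = 350.
Compare {F1, F4, F5}: link cost 288 + fixed 68 = 356.
All other subsets cost ≥ 343. Minimum total cost: 321.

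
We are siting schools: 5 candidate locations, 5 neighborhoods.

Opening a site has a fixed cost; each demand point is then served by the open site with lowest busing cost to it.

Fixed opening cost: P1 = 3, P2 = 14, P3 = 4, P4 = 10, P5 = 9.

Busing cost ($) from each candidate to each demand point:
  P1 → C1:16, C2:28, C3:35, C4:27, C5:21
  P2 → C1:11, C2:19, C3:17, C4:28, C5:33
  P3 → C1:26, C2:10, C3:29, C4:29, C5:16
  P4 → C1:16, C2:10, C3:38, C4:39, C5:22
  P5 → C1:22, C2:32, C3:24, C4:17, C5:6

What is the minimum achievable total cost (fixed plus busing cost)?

88

Open {P2, P3, P5}: assign each demand point to its cheapest open site.
  C1→P2 11, C2→P3 10, C3→P2 17, C4→P5 17, C5→P5 6
  busing cost 61, fixed 27 → total 88.
Compare {P1, P3, P5}: busing cost 73 + fixed 16 = 89.
Compare {P1, P2, P3, P5}: busing cost 61 + fixed 30 = 91.
Compare {P3, P5}: busing cost 79 + fixed 13 = 92.
All other subsets cost ≥ 89. Minimum total cost: 88.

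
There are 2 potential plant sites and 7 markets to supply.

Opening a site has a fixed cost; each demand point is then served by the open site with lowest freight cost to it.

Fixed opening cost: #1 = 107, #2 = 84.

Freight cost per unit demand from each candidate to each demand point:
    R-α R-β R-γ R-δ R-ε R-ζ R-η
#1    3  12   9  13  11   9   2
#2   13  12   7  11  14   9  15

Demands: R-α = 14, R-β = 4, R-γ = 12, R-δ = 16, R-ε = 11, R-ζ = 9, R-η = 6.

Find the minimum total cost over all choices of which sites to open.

Open {#1}: assign each demand point to its cheapest open site.
  R-α→#1 14×3=42, R-β→#1 4×12=48, R-γ→#1 12×9=108, R-δ→#1 16×13=208, R-ε→#1 11×11=121, R-ζ→#1 9×9=81, R-η→#1 6×2=12
  freight cost 620, fixed 107 → total 727.
Compare {#1, #2}: freight cost 564 + fixed 191 = 755.
Compare {#2}: freight cost 815 + fixed 84 = 899.

727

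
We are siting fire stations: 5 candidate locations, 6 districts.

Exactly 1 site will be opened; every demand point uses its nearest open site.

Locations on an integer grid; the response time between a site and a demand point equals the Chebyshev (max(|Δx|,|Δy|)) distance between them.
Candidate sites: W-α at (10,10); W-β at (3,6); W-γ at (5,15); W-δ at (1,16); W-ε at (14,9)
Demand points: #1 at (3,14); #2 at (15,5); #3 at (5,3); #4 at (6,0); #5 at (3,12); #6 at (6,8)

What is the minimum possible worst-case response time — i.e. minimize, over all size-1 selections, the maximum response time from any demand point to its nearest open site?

Open {W-α}.
  Farthest demand point is #4 at response time 10 (to W-α); all others are ≤ 10.
With {W-ε} the worst case is 11.
With {W-β} the worst case is 12.
No size-1 selection achieves below 10.

10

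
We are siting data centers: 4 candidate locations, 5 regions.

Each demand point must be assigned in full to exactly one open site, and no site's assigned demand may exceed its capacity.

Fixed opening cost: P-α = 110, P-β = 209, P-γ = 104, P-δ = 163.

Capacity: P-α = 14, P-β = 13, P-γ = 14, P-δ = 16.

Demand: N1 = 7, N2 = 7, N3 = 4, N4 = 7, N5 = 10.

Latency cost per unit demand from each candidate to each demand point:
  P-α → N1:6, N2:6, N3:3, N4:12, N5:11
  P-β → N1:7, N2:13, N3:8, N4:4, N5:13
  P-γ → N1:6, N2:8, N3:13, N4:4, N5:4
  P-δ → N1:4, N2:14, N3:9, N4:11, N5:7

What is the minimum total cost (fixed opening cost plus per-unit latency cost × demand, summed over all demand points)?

571

Open {P-α, P-γ, P-δ}; cheapest assignment that respects the capacities:
  P-α (cap 14, load 11): N2, N3 — cost 7×6 + 4×3 = 54
  P-γ (cap 14, load 14): N1, N4 — cost 7×6 + 7×4 = 70
  P-δ (cap 16, load 10): N5 — cost 10×7 = 70
  Shipping 194, fixed 377 → total 571.
  Any other capacity-feasible assignment to {P-α, P-γ, P-δ} ships for at least 194.
Compare {P-α, P-β, P-γ}: its best feasible assignment gives total 607.
Compare {P-α, P-β, P-δ}: its best feasible assignment gives total 696.
Every other set of open sites that can feasibly serve all demand totals ≥ 607 even under its best assignment. Minimum: 571.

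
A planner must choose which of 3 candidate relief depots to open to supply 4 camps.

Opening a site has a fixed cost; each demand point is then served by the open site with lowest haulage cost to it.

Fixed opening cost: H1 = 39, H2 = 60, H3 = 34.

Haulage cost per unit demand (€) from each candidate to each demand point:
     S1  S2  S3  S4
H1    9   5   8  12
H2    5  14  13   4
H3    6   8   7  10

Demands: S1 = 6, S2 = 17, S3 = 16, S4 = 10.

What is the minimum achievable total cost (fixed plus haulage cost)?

382

Open {H1, H2}: assign each demand point to its cheapest open site.
  S1→H2 6×5=30, S2→H1 17×5=85, S3→H1 16×8=128, S4→H2 10×4=40
  haulage cost 283, fixed 99 → total 382.
Compare {H1, H2, H3}: haulage cost 267 + fixed 133 = 400.
Compare {H1, H3}: haulage cost 333 + fixed 73 = 406.
Compare {H2, H3}: haulage cost 318 + fixed 94 = 412.
All other subsets cost ≥ 400. Minimum total cost: 382.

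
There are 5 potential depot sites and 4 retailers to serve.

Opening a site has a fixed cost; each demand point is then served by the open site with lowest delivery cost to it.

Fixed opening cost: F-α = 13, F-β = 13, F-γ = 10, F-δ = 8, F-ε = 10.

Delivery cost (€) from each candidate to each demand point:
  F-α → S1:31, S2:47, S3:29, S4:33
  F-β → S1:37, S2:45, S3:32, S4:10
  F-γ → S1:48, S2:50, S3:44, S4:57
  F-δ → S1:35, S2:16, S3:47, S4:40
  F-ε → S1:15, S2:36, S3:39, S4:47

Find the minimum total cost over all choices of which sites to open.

Open {F-β, F-δ, F-ε}: assign each demand point to its cheapest open site.
  S1→F-ε 15, S2→F-δ 16, S3→F-β 32, S4→F-β 10
  delivery cost 73, fixed 31 → total 104.
Compare {F-β, F-δ}: delivery cost 93 + fixed 21 = 114.
Compare {F-α, F-β, F-δ, F-ε}: delivery cost 70 + fixed 44 = 114.
Compare {F-β, F-γ, F-δ, F-ε}: delivery cost 73 + fixed 41 = 114.
All other subsets cost ≥ 114. Minimum total cost: 104.

104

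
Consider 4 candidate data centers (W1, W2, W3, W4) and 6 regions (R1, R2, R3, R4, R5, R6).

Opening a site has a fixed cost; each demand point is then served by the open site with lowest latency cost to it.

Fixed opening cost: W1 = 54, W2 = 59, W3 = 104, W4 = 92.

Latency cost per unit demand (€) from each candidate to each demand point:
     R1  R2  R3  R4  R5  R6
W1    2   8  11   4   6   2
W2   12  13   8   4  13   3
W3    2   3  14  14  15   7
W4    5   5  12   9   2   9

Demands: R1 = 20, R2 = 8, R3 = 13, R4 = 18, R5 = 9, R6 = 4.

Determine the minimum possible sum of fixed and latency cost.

Open {W1}: assign each demand point to its cheapest open site.
  R1→W1 20×2=40, R2→W1 8×8=64, R3→W1 13×11=143, R4→W1 18×4=72, R5→W1 9×6=54, R6→W1 4×2=8
  latency cost 381, fixed 54 → total 435.
Compare {W1, W2}: latency cost 342 + fixed 113 = 455.
Compare {W1, W4}: latency cost 321 + fixed 146 = 467.
Compare {W1, W2, W4}: latency cost 282 + fixed 205 = 487.
All other subsets cost ≥ 455. Minimum total cost: 435.

435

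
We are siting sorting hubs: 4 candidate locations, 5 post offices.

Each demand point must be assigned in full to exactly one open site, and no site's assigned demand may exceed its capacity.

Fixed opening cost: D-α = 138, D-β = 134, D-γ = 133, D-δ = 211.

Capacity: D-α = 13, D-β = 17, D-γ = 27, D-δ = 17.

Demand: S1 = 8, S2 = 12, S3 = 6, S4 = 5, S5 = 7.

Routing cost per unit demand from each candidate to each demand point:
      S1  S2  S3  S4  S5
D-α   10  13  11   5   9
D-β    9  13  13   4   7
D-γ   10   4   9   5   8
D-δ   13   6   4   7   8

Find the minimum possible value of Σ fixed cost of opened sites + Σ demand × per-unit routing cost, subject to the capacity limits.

Open {D-β, D-γ}; cheapest assignment that respects the capacities:
  D-β (cap 17, load 15): S1, S5 — cost 8×9 + 7×7 = 121
  D-γ (cap 27, load 23): S2, S3, S4 — cost 12×4 + 6×9 + 5×5 = 127
  Shipping 248, fixed 267 → total 515.
  Any other capacity-feasible assignment to {D-β, D-γ} ships for at least 248.
Compare {D-α, D-γ}: its best feasible assignment gives total 534.
Compare {D-γ, D-δ}: its best feasible assignment gives total 577.
Every other set of open sites that can feasibly serve all demand totals ≥ 534 even under its best assignment. Minimum: 515.

515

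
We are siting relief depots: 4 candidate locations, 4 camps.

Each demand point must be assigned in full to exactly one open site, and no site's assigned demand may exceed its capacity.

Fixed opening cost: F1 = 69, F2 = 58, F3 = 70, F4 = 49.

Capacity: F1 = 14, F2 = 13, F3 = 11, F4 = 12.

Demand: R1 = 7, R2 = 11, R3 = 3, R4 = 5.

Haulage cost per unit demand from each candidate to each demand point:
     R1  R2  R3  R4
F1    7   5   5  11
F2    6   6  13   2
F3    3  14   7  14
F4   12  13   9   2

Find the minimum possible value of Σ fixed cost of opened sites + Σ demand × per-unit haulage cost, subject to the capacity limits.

Open {F1, F2}; cheapest assignment that respects the capacities:
  F1 (cap 14, load 14): R2, R3 — cost 11×5 + 3×5 = 70
  F2 (cap 13, load 12): R1, R4 — cost 7×6 + 5×2 = 52
  Shipping 122, fixed 127 → total 249.
  Any other capacity-feasible assignment to {F1, F2} ships for at least 122.
Compare {F1, F4}: its best feasible assignment gives total 282.
Compare {F1, F3, F4}: its best feasible assignment gives total 289.
Every other set of open sites that can feasibly serve all demand totals ≥ 282 even under its best assignment. Minimum: 249.

249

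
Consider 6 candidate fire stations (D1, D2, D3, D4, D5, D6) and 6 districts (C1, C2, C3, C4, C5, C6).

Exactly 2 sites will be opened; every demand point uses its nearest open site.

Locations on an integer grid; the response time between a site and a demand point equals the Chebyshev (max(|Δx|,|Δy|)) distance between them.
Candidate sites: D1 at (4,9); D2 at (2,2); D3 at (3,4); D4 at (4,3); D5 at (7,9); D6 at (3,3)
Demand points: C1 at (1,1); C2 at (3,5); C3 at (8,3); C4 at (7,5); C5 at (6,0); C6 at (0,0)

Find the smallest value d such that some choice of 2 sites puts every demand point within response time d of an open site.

Open {D1, D4}.
  Farthest demand point is C3 at response time 4 (to D4); all others are ≤ 4.
With {D2, D4} the worst case is 4.
With {D3, D4} the worst case is 4.
No size-2 selection achieves below 4.

4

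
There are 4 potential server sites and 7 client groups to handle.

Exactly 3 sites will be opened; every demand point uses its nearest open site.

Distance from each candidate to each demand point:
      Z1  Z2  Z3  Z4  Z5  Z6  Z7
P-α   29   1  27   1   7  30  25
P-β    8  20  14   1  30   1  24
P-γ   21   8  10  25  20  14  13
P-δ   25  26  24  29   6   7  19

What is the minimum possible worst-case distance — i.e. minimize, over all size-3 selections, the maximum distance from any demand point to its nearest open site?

13

Open {P-α, P-β, P-γ}.
  Farthest demand point is Z7 at distance 13 (to P-γ); all others are ≤ 13.
With {P-β, P-γ, P-δ} the worst case is 13.
With {P-α, P-β, P-δ} the worst case is 19.
No size-3 selection achieves below 13.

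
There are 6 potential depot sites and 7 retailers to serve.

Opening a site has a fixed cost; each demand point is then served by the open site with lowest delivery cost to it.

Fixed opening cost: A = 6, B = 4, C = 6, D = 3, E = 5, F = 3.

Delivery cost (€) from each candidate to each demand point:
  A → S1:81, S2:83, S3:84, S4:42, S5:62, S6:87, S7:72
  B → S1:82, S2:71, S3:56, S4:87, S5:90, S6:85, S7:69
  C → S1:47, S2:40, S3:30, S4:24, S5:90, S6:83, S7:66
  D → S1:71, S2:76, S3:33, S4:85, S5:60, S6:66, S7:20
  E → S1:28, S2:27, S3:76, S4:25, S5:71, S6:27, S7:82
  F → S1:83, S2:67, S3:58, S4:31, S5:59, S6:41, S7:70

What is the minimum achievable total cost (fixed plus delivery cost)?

Open {D, E}: assign each demand point to its cheapest open site.
  S1→E 28, S2→E 27, S3→D 33, S4→E 25, S5→D 60, S6→E 27, S7→D 20
  delivery cost 220, fixed 8 → total 228.
Compare {C, D, E}: delivery cost 216 + fixed 14 = 230.
Compare {D, E, F}: delivery cost 219 + fixed 11 = 230.
Compare {B, D, E}: delivery cost 220 + fixed 12 = 232.
All other subsets cost ≥ 230. Minimum total cost: 228.

228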